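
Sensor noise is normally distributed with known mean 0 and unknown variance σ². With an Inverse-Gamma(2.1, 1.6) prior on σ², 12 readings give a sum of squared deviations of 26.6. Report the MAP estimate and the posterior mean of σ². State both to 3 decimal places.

MAP: 1.637. Posterior mean: 2.099.

Posterior: Inverse-Gamma(shape = 2.1+12/2 = 8.1, scale = 1.6+26.6/2 = 14.9).
Mode = β/(α+1) = 14.9/9.1 = 1.637.
Mean = β/(α−1) = 14.9/7.1 = 2.099.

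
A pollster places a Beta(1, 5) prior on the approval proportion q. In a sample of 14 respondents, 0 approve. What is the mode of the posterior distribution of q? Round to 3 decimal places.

Posterior: Beta(1+0, 5+14) = Beta(1, 19).
Since α = 1 ≤ 1 and β > 1, the Beta density is monotone decreasing on [0,1]; the mode is at 0.
Mean = 1/(1+19) = 0.050.
This is the posterior mode — the MAP estimate.

0.000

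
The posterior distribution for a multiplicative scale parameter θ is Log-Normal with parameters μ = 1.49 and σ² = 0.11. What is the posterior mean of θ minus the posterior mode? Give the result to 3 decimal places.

0.713

Mode = exp(μ − σ²) = exp(1.38) = 3.975.
Mean = exp(μ + σ²/2) = exp(1.545) = 4.688.
Difference = 4.688 − 3.975 = 0.713.
Right-skewed posterior ⇒ mode < mean.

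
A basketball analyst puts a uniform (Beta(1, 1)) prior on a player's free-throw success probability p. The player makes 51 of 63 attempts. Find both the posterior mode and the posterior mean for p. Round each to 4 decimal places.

posterior mode = 0.8095, posterior mean = 0.8000

Posterior: Beta(1+51, 1+12) = Beta(52, 13).
Mode = (52−1)/(52+13−2) = 51/63 = 0.8095.
With a flat prior the MAP equals the MLE, 51/63.
Mean = 52/(52+13) = 52/65 = 0.8000.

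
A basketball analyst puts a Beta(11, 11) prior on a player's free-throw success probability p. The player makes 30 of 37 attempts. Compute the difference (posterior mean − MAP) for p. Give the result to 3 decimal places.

Posterior: Beta(11+30, 11+7) = Beta(41, 18).
Mode = (41−1)/(41+18−2) = 40/57 = 0.702.
Mean = 41/(41+18) = 41/59 = 0.695.
Difference = 0.695 − 0.702 = -0.007.
Left-skewed posterior ⇒ mean < mode.

-0.007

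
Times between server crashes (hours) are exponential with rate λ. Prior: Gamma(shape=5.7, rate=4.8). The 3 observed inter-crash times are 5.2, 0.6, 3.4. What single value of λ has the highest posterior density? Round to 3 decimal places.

Σ times = 9.2. Posterior: Gamma(shape = 5.7+3 = 8.7, rate = 4.8+9.2 = 14.0).
Mode = (α−1)/β = 7.7/14.0 = 0.550.
Mean = α/β = 8.7/14.0 = 0.621.
This is the posterior mode — the MAP estimate.

0.550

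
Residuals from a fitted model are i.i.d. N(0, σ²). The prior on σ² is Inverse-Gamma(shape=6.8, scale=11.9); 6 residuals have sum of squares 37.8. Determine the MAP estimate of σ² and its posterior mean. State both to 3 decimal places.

Posterior: Inverse-Gamma(shape = 6.8+6/2 = 9.8, scale = 11.9+37.8/2 = 30.8).
Mode = β/(α+1) = 30.8/10.8 = 2.852.
Mean = β/(α−1) = 30.8/8.8 = 3.500.
The posterior is right-skewed, so the mean exceeds the mode.

MAP = 2.852; posterior mean = 3.500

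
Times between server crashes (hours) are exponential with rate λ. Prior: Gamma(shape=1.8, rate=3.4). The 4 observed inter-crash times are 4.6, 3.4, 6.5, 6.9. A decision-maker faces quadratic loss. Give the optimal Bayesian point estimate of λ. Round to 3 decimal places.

Σ times = 21.4. Posterior: Gamma(shape = 1.8+4 = 5.8, rate = 3.4+21.4 = 24.8).
Mode = (α−1)/β = 4.8/24.8 = 0.194.
Mean = α/β = 5.8/24.8 = 0.234.
Quadratic loss ⇒ the optimal estimator is the posterior mean.

0.234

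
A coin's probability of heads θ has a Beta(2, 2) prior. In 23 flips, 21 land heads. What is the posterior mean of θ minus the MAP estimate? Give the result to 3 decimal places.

Posterior: Beta(2+21, 2+2) = Beta(23, 4).
Mode = (23−1)/(23+4−2) = 22/25 = 0.880.
Mean = 23/(23+4) = 23/27 = 0.852.
Difference = 0.852 − 0.880 = -0.028.
Left-skewed posterior ⇒ mean < mode.

-0.028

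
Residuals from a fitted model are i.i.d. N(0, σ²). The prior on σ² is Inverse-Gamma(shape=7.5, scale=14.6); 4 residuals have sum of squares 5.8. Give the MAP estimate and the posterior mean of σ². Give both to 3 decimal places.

σ²_MAP = 1.667, E[σ²|data] = 2.059

Posterior: Inverse-Gamma(shape = 7.5+4/2 = 9.5, scale = 14.6+5.8/2 = 17.5).
Mode = β/(α+1) = 17.5/10.5 = 1.667.
Mean = β/(α−1) = 17.5/8.5 = 2.059.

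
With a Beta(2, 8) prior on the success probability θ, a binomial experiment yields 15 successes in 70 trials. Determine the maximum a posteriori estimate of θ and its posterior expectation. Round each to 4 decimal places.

maximum a posteriori estimate = 0.2051, posterior expectation = 0.2125

Posterior: Beta(2+15, 8+55) = Beta(17, 63).
Mode = (17−1)/(17+63−2) = 16/78 = 0.2051.
Mean = 17/(17+63) = 17/80 = 0.2125.
The posterior is right-skewed, so the mean exceeds the mode.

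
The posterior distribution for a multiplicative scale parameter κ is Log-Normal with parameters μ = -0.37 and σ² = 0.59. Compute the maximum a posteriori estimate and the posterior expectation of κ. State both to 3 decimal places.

maximum a posteriori estimate = 0.383, posterior expectation = 0.928

Mode = exp(μ − σ²) = exp(-0.96) = 0.383.
Mean = exp(μ + σ²/2) = exp(-0.075) = 0.928.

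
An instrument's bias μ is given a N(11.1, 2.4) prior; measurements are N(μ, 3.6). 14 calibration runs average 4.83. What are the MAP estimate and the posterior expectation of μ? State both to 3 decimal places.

MAP = 5.437; posterior mean = 5.437

Posterior for μ is Normal. Precision-weighted mean: (1/2.4·11.1 + 14/3.6·4.83) / (1/2.4 + 14/3.6) = 5.437.
A Normal posterior is symmetric, so mode = mean.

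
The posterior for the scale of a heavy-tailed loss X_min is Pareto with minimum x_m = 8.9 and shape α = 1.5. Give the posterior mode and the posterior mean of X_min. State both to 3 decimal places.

MAP: 8.900. Posterior mean: 26.700.

The Pareto density is strictly decreasing on [x_m, ∞), so the mode is x_m = 8.900.
Mean = α·x_m/(α−1) = 1.5·8.9/0.5 = 26.700.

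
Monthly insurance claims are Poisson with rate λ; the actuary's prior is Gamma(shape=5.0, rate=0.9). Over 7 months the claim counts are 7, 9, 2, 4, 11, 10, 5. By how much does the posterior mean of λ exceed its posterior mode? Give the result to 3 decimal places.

0.127

Σ counts = 48. Posterior: Gamma(shape = 5.0+48 = 53.0, rate = 0.9+7 = 7.9).
Mode = (α−1)/β = 52.0/7.9 = 6.582.
Mean = α/β = 53.0/7.9 = 6.709.
Difference = 6.709 − 6.582 = 0.127.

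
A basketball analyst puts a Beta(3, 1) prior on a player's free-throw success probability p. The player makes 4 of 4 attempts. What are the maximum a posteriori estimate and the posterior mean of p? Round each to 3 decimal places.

Posterior: Beta(3+4, 1+0) = Beta(7, 1).
Since β = 1 ≤ 1 and α > 1, the Beta density is monotone increasing on [0,1]; the mode is at 1.
Mean = 7/(7+1) = 0.875.

maximum a posteriori estimate = 1.000, posterior mean = 0.875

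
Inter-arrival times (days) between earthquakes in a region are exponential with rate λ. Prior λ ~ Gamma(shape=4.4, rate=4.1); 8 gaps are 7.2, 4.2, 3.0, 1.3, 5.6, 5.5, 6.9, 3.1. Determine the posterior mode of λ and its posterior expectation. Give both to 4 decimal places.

λ_MAP = 0.2787, E[λ|data] = 0.3032

Σ times = 36.8. Posterior: Gamma(shape = 4.4+8 = 12.4, rate = 4.1+36.8 = 40.9).
Mode = (α−1)/β = 11.4/40.9 = 0.2787.
Mean = α/β = 12.4/40.9 = 0.3032.
The mean is pulled above the mode by the posterior's right skew.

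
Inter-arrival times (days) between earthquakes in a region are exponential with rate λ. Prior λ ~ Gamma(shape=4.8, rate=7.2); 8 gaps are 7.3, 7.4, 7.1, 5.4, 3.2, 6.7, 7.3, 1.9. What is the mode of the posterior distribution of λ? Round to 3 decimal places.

0.221

Σ times = 46.3. Posterior: Gamma(shape = 4.8+8 = 12.8, rate = 7.2+46.3 = 53.5).
Mode = (α−1)/β = 11.8/53.5 = 0.221.
Mean = α/β = 12.8/53.5 = 0.239.
This is the posterior mode — the MAP estimate.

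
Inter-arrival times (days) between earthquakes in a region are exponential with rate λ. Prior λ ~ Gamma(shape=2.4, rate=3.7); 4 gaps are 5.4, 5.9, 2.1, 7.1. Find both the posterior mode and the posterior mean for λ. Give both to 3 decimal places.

Σ times = 20.5. Posterior: Gamma(shape = 2.4+4 = 6.4, rate = 3.7+20.5 = 24.2).
Mode = (α−1)/β = 5.4/24.2 = 0.223.
Mean = α/β = 6.4/24.2 = 0.264.

MAP = 0.223, posterior mean = 0.264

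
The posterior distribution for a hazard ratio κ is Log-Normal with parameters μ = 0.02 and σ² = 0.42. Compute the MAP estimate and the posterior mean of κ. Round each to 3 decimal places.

κ_MAP = 0.670, E[κ|data] = 1.259

Mode = exp(μ − σ²) = exp(-0.40) = 0.670.
Mean = exp(μ + σ²/2) = exp(0.230) = 1.259.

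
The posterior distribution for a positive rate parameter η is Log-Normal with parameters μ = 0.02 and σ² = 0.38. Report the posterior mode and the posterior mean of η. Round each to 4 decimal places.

posterior mode = 0.6977, posterior mean = 1.2337

Mode = exp(μ − σ²) = exp(-0.36) = 0.6977.
Mean = exp(μ + σ²/2) = exp(0.210) = 1.2337.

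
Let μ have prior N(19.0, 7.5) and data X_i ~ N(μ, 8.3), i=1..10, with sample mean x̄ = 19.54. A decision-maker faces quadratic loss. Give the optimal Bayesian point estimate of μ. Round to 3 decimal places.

Posterior for μ is Normal. Precision-weighted mean: (1/7.5·19.0 + 10/8.3·19.54) / (1/7.5 + 10/8.3) = 19.486.
A Normal posterior is symmetric, so mode = mean.
Quadratic loss ⇒ the optimal estimator is the posterior mean.

19.486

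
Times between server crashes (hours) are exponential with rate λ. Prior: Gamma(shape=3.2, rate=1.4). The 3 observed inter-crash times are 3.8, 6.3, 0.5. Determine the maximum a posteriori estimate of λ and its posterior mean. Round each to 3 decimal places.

Σ times = 10.6. Posterior: Gamma(shape = 3.2+3 = 6.2, rate = 1.4+10.6 = 12.0).
Mode = (α−1)/β = 5.2/12.0 = 0.433.
Mean = α/β = 6.2/12.0 = 0.517.

MAP: 0.433. Posterior mean: 0.517.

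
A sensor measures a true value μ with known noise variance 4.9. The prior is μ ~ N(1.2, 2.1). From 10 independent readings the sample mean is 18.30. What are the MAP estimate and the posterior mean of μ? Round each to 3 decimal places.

Posterior for μ is Normal. Precision-weighted mean: (1/2.1·1.2 + 10/4.9·18.30) / (1/2.1 + 10/4.9) = 15.065.
A Normal posterior is symmetric, so mode = mean.

MAP = 15.065, posterior mean = 15.065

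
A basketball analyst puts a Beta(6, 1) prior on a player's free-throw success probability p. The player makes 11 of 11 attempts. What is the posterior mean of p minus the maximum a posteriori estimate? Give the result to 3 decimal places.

-0.056

Posterior: Beta(6+11, 1+0) = Beta(17, 1).
Since β = 1 ≤ 1 and α > 1, the Beta density is monotone increasing on [0,1]; the mode is at 1.
Mean = 17/(17+1) = 0.944.
Difference = 0.944 − 1.000 = -0.056.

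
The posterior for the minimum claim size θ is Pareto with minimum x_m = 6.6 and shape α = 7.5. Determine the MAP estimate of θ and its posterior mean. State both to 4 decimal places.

MAP estimate = 6.6000, posterior mean = 7.6154

The Pareto density is strictly decreasing on [x_m, ∞), so the mode is x_m = 6.6000.
Mean = α·x_m/(α−1) = 7.5·6.6/6.5 = 7.6154.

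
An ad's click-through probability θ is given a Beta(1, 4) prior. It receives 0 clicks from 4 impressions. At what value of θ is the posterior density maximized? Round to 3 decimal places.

Posterior: Beta(1+0, 4+4) = Beta(1, 8).
Since α = 1 ≤ 1 and β > 1, the Beta density is monotone decreasing on [0,1]; the mode is at 0.
Mean = 1/(1+8) = 0.111.
This is the posterior mode — the MAP estimate.

0.000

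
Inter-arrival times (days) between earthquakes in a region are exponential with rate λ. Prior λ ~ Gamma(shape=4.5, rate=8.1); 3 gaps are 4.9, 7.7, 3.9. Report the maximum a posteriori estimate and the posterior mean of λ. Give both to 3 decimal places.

Σ times = 16.5. Posterior: Gamma(shape = 4.5+3 = 7.5, rate = 8.1+16.5 = 24.6).
Mode = (α−1)/β = 6.5/24.6 = 0.264.
Mean = α/β = 7.5/24.6 = 0.305.
The mean is pulled above the mode by the posterior's right skew.

MAP = 0.264; posterior mean = 0.305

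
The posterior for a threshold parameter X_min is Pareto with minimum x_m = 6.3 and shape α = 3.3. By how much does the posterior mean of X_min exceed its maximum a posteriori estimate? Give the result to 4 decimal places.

The Pareto density is strictly decreasing on [x_m, ∞), so the mode is x_m = 6.3000.
Mean = α·x_m/(α−1) = 3.3·6.3/2.3 = 9.0391.
Difference = 9.0391 − 6.3000 = 2.7391.

2.7391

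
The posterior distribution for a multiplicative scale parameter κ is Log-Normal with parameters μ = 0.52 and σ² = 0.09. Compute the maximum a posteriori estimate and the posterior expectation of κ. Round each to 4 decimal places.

MAP = 1.5373; posterior mean = 1.7594

Mode = exp(μ − σ²) = exp(0.43) = 1.5373.
Mean = exp(μ + σ²/2) = exp(0.565) = 1.7594.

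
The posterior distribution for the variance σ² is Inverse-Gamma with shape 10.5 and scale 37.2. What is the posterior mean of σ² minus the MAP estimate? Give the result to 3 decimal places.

Mode = β/(α+1) = 37.2/11.5 = 3.235.
Mean = β/(α−1) = 37.2/9.5 = 3.916.
Difference = 3.916 − 3.235 = 0.681.
Right-skewed posterior ⇒ mode < mean.

0.681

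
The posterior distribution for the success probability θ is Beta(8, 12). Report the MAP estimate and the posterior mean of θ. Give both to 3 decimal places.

MAP: 0.389. Posterior mean: 0.400.

Mode = (8−1)/(8+12−2) = 7/18 = 0.389.
Mean = 8/(8+12) = 8/20 = 0.400.
The posterior is right-skewed, so the mean exceeds the mode.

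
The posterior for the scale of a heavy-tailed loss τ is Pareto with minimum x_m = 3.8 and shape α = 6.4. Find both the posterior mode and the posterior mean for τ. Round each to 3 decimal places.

The Pareto density is strictly decreasing on [x_m, ∞), so the mode is x_m = 3.800.
Mean = α·x_m/(α−1) = 6.4·3.8/5.4 = 4.504.

MAP = 3.800, posterior mean = 4.504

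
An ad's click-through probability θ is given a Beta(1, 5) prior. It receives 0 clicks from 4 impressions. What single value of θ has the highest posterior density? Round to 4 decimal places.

0.0000

Posterior: Beta(1+0, 5+4) = Beta(1, 9).
Since α = 1 ≤ 1 and β > 1, the Beta density is monotone decreasing on [0,1]; the mode is at 0.
Mean = 1/(1+9) = 0.1000.
This is the posterior mode — the MAP estimate.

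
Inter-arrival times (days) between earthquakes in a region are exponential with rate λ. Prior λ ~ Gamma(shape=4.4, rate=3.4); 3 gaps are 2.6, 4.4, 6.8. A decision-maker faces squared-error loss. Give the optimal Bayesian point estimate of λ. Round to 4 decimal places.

0.4302

Σ times = 13.8. Posterior: Gamma(shape = 4.4+3 = 7.4, rate = 3.4+13.8 = 17.2).
Mode = (α−1)/β = 6.4/17.2 = 0.3721.
Mean = α/β = 7.4/17.2 = 0.4302.
Squared-error loss ⇒ the optimal estimator is the posterior mean.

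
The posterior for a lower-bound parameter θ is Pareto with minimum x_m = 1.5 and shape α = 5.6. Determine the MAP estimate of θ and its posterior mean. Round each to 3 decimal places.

The Pareto density is strictly decreasing on [x_m, ∞), so the mode is x_m = 1.500.
Mean = α·x_m/(α−1) = 5.6·1.5/4.6 = 1.826.
Mean > mode: the posterior has a right tail.

θ_MAP = 1.500, E[θ|data] = 1.826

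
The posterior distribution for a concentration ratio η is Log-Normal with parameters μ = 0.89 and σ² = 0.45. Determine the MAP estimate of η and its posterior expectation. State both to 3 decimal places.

Mode = exp(μ − σ²) = exp(0.44) = 1.553.
Mean = exp(μ + σ²/2) = exp(1.115) = 3.050.
Right-skewed posterior ⇒ mode < mean.

MAP estimate = 1.553, posterior expectation = 3.050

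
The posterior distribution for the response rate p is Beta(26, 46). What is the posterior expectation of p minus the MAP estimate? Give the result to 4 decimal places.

Mode = (26−1)/(26+46−2) = 25/70 = 0.3571.
Mean = 26/(26+46) = 26/72 = 0.3611.
Difference = 0.3611 − 0.3571 = 0.0040.

0.0040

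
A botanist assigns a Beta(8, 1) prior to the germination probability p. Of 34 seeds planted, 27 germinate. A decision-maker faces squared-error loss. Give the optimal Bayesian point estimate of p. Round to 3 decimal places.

0.814

Posterior: Beta(8+27, 1+7) = Beta(35, 8).
Mode = (35−1)/(35+8−2) = 34/41 = 0.829.
Mean = 35/(35+8) = 35/43 = 0.814.
Squared-error loss ⇒ the optimal estimator is the posterior mean.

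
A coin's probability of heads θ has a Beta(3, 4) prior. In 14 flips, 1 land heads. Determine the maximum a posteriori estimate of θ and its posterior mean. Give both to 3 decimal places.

MAP = 0.158, posterior mean = 0.190

Posterior: Beta(3+1, 4+13) = Beta(4, 17).
Mode = (4−1)/(4+17−2) = 3/19 = 0.158.
Mean = 4/(4+17) = 4/21 = 0.190.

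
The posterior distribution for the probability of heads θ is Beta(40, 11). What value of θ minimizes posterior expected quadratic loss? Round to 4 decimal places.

0.7843

Mode = (40−1)/(40+11−2) = 39/49 = 0.7959.
Mean = 40/(40+11) = 40/51 = 0.7843.
Quadratic loss ⇒ the optimal estimator is the posterior mean.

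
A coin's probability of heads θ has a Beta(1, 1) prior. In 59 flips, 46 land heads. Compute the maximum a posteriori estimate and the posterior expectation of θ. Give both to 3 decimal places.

MAP: 0.780. Posterior mean: 0.770.

Posterior: Beta(1+46, 1+13) = Beta(47, 14).
Mode = (47−1)/(47+14−2) = 46/59 = 0.780.
With a flat prior the MAP equals the MLE, 46/59.
Mean = 47/(47+14) = 47/61 = 0.770.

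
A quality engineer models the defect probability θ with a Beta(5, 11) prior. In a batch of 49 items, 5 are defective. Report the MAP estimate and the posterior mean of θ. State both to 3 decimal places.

Posterior: Beta(5+5, 11+44) = Beta(10, 55).
Mode = (10−1)/(10+55−2) = 9/63 = 0.143.
Mean = 10/(10+55) = 10/65 = 0.154.

MAP = 0.143, posterior mean = 0.154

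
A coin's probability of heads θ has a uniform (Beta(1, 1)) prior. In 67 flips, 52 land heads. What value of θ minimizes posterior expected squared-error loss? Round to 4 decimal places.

0.7681

Posterior: Beta(1+52, 1+15) = Beta(53, 16).
Mode = (53−1)/(53+16−2) = 52/67 = 0.7761.
With a flat prior the MAP equals the MLE, 52/67.
Mean = 53/(53+16) = 53/69 = 0.7681.
Squared-error loss ⇒ the optimal estimator is the posterior mean.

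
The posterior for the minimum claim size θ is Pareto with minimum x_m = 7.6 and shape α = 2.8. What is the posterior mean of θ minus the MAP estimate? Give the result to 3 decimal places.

The Pareto density is strictly decreasing on [x_m, ∞), so the mode is x_m = 7.600.
Mean = α·x_m/(α−1) = 2.8·7.6/1.8 = 11.822.
Difference = 11.822 − 7.600 = 4.222.

4.222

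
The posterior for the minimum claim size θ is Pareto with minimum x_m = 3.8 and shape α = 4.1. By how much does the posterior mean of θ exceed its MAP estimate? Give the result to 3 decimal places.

The Pareto density is strictly decreasing on [x_m, ∞), so the mode is x_m = 3.800.
Mean = α·x_m/(α−1) = 4.1·3.8/3.1 = 5.026.
Difference = 5.026 − 3.800 = 1.226.

1.226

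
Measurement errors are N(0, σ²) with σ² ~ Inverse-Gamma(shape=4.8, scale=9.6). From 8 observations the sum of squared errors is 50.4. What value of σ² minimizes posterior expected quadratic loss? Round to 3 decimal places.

Posterior: Inverse-Gamma(shape = 4.8+8/2 = 8.8, scale = 9.6+50.4/2 = 34.8).
Mode = β/(α+1) = 34.8/9.8 = 3.551.
Mean = β/(α−1) = 34.8/7.8 = 4.462.
Quadratic loss ⇒ the optimal estimator is the posterior mean.

4.462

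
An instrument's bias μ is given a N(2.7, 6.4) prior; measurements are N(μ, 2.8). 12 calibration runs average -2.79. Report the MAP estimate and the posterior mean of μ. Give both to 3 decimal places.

MAP estimate = -2.597, posterior mean = -2.597

Posterior for μ is Normal. Precision-weighted mean: (1/6.4·2.7 + 12/2.8·-2.79) / (1/6.4 + 12/2.8) = -2.597.
A Normal posterior is symmetric, so mode = mean.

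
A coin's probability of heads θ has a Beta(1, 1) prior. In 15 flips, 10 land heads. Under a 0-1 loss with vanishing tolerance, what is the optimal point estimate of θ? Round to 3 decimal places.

Posterior: Beta(1+10, 1+5) = Beta(11, 6).
Mode = (11−1)/(11+6−2) = 10/15 = 0.667.
With a flat prior the MAP equals the MLE, 10/15.
Mean = 11/(11+6) = 11/17 = 0.647.
This is the posterior mode — the MAP estimate.

0.667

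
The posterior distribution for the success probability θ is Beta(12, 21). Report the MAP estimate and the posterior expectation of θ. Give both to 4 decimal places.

Mode = (12−1)/(12+21−2) = 11/31 = 0.3548.
Mean = 12/(12+21) = 12/33 = 0.3636.

θ_MAP = 0.3548, E[θ|data] = 0.3636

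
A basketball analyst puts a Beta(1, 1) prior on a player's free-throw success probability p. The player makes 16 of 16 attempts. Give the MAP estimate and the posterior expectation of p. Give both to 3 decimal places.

MAP = 1.000, posterior mean = 0.944

Posterior: Beta(1+16, 1+0) = Beta(17, 1).
Since β = 1 ≤ 1 and α > 1, the Beta density is monotone increasing on [0,1]; the mode is at 1.
Mean = 17/(17+1) = 0.944.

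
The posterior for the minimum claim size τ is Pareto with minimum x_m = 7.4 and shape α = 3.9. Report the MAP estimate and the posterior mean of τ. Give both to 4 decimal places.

The Pareto density is strictly decreasing on [x_m, ∞), so the mode is x_m = 7.4000.
Mean = α·x_m/(α−1) = 3.9·7.4/2.9 = 9.9517.
The posterior is right-skewed, so the mean exceeds the mode.

MAP estimate = 7.4000, posterior mean = 9.9517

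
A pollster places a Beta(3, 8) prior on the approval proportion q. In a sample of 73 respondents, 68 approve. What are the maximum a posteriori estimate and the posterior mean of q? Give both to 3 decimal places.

Posterior: Beta(3+68, 8+5) = Beta(71, 13).
Mode = (71−1)/(71+13−2) = 70/82 = 0.854.
Mean = 71/(71+13) = 71/84 = 0.845.

maximum a posteriori estimate = 0.854, posterior mean = 0.845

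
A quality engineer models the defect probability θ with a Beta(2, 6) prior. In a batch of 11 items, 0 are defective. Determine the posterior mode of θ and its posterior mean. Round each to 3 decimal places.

Posterior: Beta(2+0, 6+11) = Beta(2, 17).
Mode = (2−1)/(2+17−2) = 1/17 = 0.059.
Mean = 2/(2+17) = 2/19 = 0.105.
Mean > mode: the posterior has a right tail.

MAP = 0.059; posterior mean = 0.105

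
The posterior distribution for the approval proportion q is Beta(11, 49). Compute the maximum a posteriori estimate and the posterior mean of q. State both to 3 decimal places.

Mode = (11−1)/(11+49−2) = 10/58 = 0.172.
Mean = 11/(11+49) = 11/60 = 0.183.
Mean > mode: the posterior has a right tail.

maximum a posteriori estimate = 0.172, posterior mean = 0.183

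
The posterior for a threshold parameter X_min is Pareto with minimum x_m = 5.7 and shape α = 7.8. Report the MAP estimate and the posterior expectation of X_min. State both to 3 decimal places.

The Pareto density is strictly decreasing on [x_m, ∞), so the mode is x_m = 5.700.
Mean = α·x_m/(α−1) = 7.8·5.7/6.8 = 6.538.
Right-skewed posterior ⇒ mode < mean.

MAP = 5.700, posterior mean = 6.538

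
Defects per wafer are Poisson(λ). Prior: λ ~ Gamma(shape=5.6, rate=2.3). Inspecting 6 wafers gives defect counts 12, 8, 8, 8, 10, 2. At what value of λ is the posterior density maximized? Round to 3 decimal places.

Σ counts = 48. Posterior: Gamma(shape = 5.6+48 = 53.6, rate = 2.3+6 = 8.3).
Mode = (α−1)/β = 52.6/8.3 = 6.337.
Mean = α/β = 53.6/8.3 = 6.458.
This is the posterior mode — the MAP estimate.

6.337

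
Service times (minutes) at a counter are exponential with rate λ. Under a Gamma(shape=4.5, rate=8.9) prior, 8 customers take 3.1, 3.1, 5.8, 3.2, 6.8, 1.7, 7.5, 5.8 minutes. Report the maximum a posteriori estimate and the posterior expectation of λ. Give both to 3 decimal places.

Σ times = 37.0. Posterior: Gamma(shape = 4.5+8 = 12.5, rate = 8.9+37.0 = 45.9).
Mode = (α−1)/β = 11.5/45.9 = 0.251.
Mean = α/β = 12.5/45.9 = 0.272.

maximum a posteriori estimate = 0.251, posterior expectation = 0.272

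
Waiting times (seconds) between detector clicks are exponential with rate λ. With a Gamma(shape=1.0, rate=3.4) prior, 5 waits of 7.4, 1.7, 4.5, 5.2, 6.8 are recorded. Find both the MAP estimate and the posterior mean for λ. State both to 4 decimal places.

MAP: 0.1724. Posterior mean: 0.2069.

Σ times = 25.6. Posterior: Gamma(shape = 1.0+5 = 6.0, rate = 3.4+25.6 = 29.0).
Mode = (α−1)/β = 5.0/29.0 = 0.1724.
Mean = α/β = 6.0/29.0 = 0.2069.
The posterior is right-skewed, so the mean exceeds the mode.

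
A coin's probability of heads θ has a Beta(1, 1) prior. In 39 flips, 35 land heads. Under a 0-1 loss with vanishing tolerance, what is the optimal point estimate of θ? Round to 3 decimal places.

0.897

Posterior: Beta(1+35, 1+4) = Beta(36, 5).
Mode = (36−1)/(36+5−2) = 35/39 = 0.897.
With a flat prior the MAP equals the MLE, 35/39.
Mean = 36/(36+5) = 36/41 = 0.878.
This is the posterior mode — the MAP estimate.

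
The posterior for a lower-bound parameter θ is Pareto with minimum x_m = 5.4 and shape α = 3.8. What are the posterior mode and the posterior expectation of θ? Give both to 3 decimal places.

The Pareto density is strictly decreasing on [x_m, ∞), so the mode is x_m = 5.400.
Mean = α·x_m/(α−1) = 3.8·5.4/2.8 = 7.329.
Mean > mode: the posterior has a right tail.

posterior mode = 5.400, posterior expectation = 7.329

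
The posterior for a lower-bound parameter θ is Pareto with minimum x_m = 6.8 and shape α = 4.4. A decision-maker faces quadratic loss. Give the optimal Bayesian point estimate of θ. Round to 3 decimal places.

8.800

The Pareto density is strictly decreasing on [x_m, ∞), so the mode is x_m = 6.800.
Mean = α·x_m/(α−1) = 4.4·6.8/3.4 = 8.800.
Quadratic loss ⇒ the optimal estimator is the posterior mean.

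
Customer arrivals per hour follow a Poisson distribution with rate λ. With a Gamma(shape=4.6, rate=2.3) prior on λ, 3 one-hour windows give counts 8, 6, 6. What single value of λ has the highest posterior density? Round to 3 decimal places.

4.453

Σ counts = 20. Posterior: Gamma(shape = 4.6+20 = 24.6, rate = 2.3+3 = 5.3).
Mode = (α−1)/β = 23.6/5.3 = 4.453.
Mean = α/β = 24.6/5.3 = 4.642.
This is the posterior mode — the MAP estimate.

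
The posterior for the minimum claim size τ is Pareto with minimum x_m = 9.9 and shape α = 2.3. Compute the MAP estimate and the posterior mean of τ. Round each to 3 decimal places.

τ_MAP = 9.900, E[τ|data] = 17.515

The Pareto density is strictly decreasing on [x_m, ∞), so the mode is x_m = 9.900.
Mean = α·x_m/(α−1) = 2.3·9.9/1.3 = 17.515.
Right-skewed posterior ⇒ mode < mean.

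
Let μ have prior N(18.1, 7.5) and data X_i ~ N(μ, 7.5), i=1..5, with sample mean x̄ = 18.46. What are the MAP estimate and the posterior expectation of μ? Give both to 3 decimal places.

MAP = 18.400; posterior mean = 18.400

Posterior for μ is Normal. Precision-weighted mean: (1/7.5·18.1 + 5/7.5·18.46) / (1/7.5 + 5/7.5) = 18.400.
A Normal posterior is symmetric, so mode = mean.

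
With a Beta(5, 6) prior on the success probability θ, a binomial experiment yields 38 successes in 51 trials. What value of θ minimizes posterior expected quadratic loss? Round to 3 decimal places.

Posterior: Beta(5+38, 6+13) = Beta(43, 19).
Mode = (43−1)/(43+19−2) = 42/60 = 0.700.
Mean = 43/(43+19) = 43/62 = 0.694.
Quadratic loss ⇒ the optimal estimator is the posterior mean.

0.694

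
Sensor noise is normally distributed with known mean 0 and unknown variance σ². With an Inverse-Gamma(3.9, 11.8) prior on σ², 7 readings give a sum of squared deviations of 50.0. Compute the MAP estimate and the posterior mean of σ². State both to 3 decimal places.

MAP = 4.381, posterior mean = 5.750

Posterior: Inverse-Gamma(shape = 3.9+7/2 = 7.4, scale = 11.8+50.0/2 = 36.8).
Mode = β/(α+1) = 36.8/8.4 = 4.381.
Mean = β/(α−1) = 36.8/6.4 = 5.750.
The mean is pulled above the mode by the posterior's right skew.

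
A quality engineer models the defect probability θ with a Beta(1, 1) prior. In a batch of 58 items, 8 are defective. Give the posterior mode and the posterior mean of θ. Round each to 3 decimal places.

Posterior: Beta(1+8, 1+50) = Beta(9, 51).
Mode = (9−1)/(9+51−2) = 8/58 = 0.138.
With a flat prior the MAP equals the MLE, 8/58.
Mean = 9/(9+51) = 9/60 = 0.150.
The posterior is right-skewed, so the mean exceeds the mode.

θ_MAP = 0.138, E[θ|data] = 0.150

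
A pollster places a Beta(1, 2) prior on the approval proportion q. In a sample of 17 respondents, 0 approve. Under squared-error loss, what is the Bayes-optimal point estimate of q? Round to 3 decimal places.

0.050

Posterior: Beta(1+0, 2+17) = Beta(1, 19).
Since α = 1 ≤ 1 and β > 1, the Beta density is monotone decreasing on [0,1]; the mode is at 0.
Mean = 1/(1+19) = 0.050.
Squared-error loss ⇒ the optimal estimator is the posterior mean.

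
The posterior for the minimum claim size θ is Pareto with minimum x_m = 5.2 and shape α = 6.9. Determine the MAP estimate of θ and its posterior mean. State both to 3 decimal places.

The Pareto density is strictly decreasing on [x_m, ∞), so the mode is x_m = 5.200.
Mean = α·x_m/(α−1) = 6.9·5.2/5.9 = 6.081.
Right-skewed posterior ⇒ mode < mean.

MAP estimate = 5.200, posterior mean = 6.081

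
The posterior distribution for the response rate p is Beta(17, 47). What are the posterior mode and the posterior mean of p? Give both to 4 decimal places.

MAP: 0.2581. Posterior mean: 0.2656.

Mode = (17−1)/(17+47−2) = 16/62 = 0.2581.
Mean = 17/(17+47) = 17/64 = 0.2656.
Mean > mode: the posterior has a right tail.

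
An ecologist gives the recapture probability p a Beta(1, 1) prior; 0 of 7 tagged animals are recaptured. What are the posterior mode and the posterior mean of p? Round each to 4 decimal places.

p_MAP = 0.0000, E[p|data] = 0.1111

Posterior: Beta(1+0, 1+7) = Beta(1, 8).
Since α = 1 ≤ 1 and β > 1, the Beta density is monotone decreasing on [0,1]; the mode is at 0.
Mean = 1/(1+8) = 0.1111.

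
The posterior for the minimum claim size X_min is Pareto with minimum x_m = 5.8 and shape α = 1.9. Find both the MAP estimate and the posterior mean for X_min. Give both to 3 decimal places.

MAP estimate = 5.800, posterior mean = 12.244

The Pareto density is strictly decreasing on [x_m, ∞), so the mode is x_m = 5.800.
Mean = α·x_m/(α−1) = 1.9·5.8/0.9 = 12.244.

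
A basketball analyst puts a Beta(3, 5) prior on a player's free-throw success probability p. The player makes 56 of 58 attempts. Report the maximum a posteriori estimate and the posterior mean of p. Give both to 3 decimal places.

Posterior: Beta(3+56, 5+2) = Beta(59, 7).
Mode = (59−1)/(59+7−2) = 58/64 = 0.906.
Mean = 59/(59+7) = 59/66 = 0.894.

MAP = 0.906, posterior mean = 0.894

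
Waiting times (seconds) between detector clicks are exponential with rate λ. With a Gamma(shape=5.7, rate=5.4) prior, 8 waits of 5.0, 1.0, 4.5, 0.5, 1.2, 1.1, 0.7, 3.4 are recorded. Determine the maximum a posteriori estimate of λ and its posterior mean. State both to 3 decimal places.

λ_MAP = 0.557, E[λ|data] = 0.601

Σ times = 17.4. Posterior: Gamma(shape = 5.7+8 = 13.7, rate = 5.4+17.4 = 22.8).
Mode = (α−1)/β = 12.7/22.8 = 0.557.
Mean = α/β = 13.7/22.8 = 0.601.
The mean is pulled above the mode by the posterior's right skew.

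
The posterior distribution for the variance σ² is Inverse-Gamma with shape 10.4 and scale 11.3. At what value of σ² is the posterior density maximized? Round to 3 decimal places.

0.991

Mode = β/(α+1) = 11.3/11.4 = 0.991.
Mean = β/(α−1) = 11.3/9.4 = 1.202.
This is the posterior mode — the MAP estimate.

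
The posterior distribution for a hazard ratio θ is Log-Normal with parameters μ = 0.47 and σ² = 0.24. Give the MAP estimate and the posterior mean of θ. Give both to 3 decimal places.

MAP estimate = 1.259, posterior mean = 1.804

Mode = exp(μ − σ²) = exp(0.23) = 1.259.
Mean = exp(μ + σ²/2) = exp(0.590) = 1.804.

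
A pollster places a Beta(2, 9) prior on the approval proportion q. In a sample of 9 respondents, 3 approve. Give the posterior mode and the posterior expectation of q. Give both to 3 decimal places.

posterior mode = 0.222, posterior expectation = 0.250

Posterior: Beta(2+3, 9+6) = Beta(5, 15).
Mode = (5−1)/(5+15−2) = 4/18 = 0.222.
Mean = 5/(5+15) = 5/20 = 0.250.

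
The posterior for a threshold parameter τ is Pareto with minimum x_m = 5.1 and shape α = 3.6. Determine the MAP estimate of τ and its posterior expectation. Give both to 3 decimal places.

MAP estimate = 5.100, posterior expectation = 7.062

The Pareto density is strictly decreasing on [x_m, ∞), so the mode is x_m = 5.100.
Mean = α·x_m/(α−1) = 3.6·5.1/2.6 = 7.062.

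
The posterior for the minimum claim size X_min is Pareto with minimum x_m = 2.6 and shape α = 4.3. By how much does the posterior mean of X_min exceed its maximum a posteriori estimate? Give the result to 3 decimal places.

0.788

The Pareto density is strictly decreasing on [x_m, ∞), so the mode is x_m = 2.600.
Mean = α·x_m/(α−1) = 4.3·2.6/3.3 = 3.388.
Difference = 3.388 − 2.600 = 0.788.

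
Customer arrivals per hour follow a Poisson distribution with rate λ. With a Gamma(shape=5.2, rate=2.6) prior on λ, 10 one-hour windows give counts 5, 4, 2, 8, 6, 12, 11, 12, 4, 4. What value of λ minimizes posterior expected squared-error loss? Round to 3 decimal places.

5.810

Σ counts = 68. Posterior: Gamma(shape = 5.2+68 = 73.2, rate = 2.6+10 = 12.6).
Mode = (α−1)/β = 72.2/12.6 = 5.730.
Mean = α/β = 73.2/12.6 = 5.810.
Squared-error loss ⇒ the optimal estimator is the posterior mean.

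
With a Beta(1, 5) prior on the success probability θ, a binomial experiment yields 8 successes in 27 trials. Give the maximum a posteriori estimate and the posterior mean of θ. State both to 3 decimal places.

maximum a posteriori estimate = 0.258, posterior mean = 0.273

Posterior: Beta(1+8, 5+19) = Beta(9, 24).
Mode = (9−1)/(9+24−2) = 8/31 = 0.258.
Mean = 9/(9+24) = 9/33 = 0.273.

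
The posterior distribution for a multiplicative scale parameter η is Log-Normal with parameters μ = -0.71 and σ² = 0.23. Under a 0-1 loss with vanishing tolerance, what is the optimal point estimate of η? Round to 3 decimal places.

0.391

Mode = exp(μ − σ²) = exp(-0.94) = 0.391.
Mean = exp(μ + σ²/2) = exp(-0.595) = 0.552.
This is the posterior mode — the MAP estimate.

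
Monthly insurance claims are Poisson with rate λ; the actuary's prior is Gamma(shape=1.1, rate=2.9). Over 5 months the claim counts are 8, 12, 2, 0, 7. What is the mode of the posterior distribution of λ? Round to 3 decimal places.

Σ counts = 29. Posterior: Gamma(shape = 1.1+29 = 30.1, rate = 2.9+5 = 7.9).
Mode = (α−1)/β = 29.1/7.9 = 3.684.
Mean = α/β = 30.1/7.9 = 3.810.
This is the posterior mode — the MAP estimate.

3.684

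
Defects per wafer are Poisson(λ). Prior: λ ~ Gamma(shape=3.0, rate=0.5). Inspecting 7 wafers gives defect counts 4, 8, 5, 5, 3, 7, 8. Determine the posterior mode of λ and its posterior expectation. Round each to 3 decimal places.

Σ counts = 40. Posterior: Gamma(shape = 3.0+40 = 43.0, rate = 0.5+7 = 7.5).
Mode = (α−1)/β = 42.0/7.5 = 5.600.
Mean = α/β = 43.0/7.5 = 5.733.
Mean > mode: the posterior has a right tail.

MAP = 5.600, posterior mean = 5.733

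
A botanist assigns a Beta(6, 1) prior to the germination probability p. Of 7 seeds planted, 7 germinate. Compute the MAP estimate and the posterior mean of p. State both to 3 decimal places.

Posterior: Beta(6+7, 1+0) = Beta(13, 1).
Since β = 1 ≤ 1 and α > 1, the Beta density is monotone increasing on [0,1]; the mode is at 1.
Mean = 13/(13+1) = 0.929.

MAP = 1.000, posterior mean = 0.929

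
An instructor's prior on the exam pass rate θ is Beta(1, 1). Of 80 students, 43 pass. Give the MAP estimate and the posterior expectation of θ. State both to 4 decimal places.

Posterior: Beta(1+43, 1+37) = Beta(44, 38).
Mode = (44−1)/(44+38−2) = 43/80 = 0.5375.
With a flat prior the MAP equals the MLE, 43/80.
Mean = 44/(44+38) = 44/82 = 0.5366.

θ_MAP = 0.5375, E[θ|data] = 0.5366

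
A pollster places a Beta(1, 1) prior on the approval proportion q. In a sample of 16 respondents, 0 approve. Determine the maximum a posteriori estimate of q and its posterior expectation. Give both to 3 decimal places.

Posterior: Beta(1+0, 1+16) = Beta(1, 17).
Since α = 1 ≤ 1 and β > 1, the Beta density is monotone decreasing on [0,1]; the mode is at 0.
Mean = 1/(1+17) = 0.056.

MAP: 0.000. Posterior mean: 0.056.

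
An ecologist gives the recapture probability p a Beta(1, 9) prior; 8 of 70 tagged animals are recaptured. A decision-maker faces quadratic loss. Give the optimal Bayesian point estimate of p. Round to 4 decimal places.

Posterior: Beta(1+8, 9+62) = Beta(9, 71).
Mode = (9−1)/(9+71−2) = 8/78 = 0.1026.
Mean = 9/(9+71) = 9/80 = 0.1125.
Quadratic loss ⇒ the optimal estimator is the posterior mean.

0.1125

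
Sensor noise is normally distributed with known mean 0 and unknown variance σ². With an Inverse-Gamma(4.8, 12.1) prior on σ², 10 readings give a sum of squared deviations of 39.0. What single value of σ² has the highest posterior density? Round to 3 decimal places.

Posterior: Inverse-Gamma(shape = 4.8+10/2 = 9.8, scale = 12.1+39.0/2 = 31.6).
Mode = β/(α+1) = 31.6/10.8 = 2.926.
Mean = β/(α−1) = 31.6/8.8 = 3.591.
This is the posterior mode — the MAP estimate.

2.926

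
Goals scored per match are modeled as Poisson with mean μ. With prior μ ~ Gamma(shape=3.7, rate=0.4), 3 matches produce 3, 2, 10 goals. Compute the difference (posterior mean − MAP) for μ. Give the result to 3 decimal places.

Σ counts = 15. Posterior: Gamma(shape = 3.7+15 = 18.7, rate = 0.4+3 = 3.4).
Mode = (α−1)/β = 17.7/3.4 = 5.206.
Mean = α/β = 18.7/3.4 = 5.500.
Difference = 5.500 − 5.206 = 0.294.

0.294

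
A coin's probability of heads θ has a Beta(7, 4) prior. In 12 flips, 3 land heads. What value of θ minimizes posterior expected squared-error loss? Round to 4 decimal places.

Posterior: Beta(7+3, 4+9) = Beta(10, 13).
Mode = (10−1)/(10+13−2) = 9/21 = 0.4286.
Mean = 10/(10+13) = 10/23 = 0.4348.
Squared-error loss ⇒ the optimal estimator is the posterior mean.

0.4348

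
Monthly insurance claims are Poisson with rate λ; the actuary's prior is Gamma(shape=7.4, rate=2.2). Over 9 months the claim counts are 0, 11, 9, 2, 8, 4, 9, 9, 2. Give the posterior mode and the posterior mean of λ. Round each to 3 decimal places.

Σ counts = 54. Posterior: Gamma(shape = 7.4+54 = 61.4, rate = 2.2+9 = 11.2).
Mode = (α−1)/β = 60.4/11.2 = 5.393.
Mean = α/β = 61.4/11.2 = 5.482.

λ_MAP = 5.393, E[λ|data] = 5.482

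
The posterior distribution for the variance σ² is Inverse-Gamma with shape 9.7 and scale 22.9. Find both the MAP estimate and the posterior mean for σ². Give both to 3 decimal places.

Mode = β/(α+1) = 22.9/10.7 = 2.140.
Mean = β/(α−1) = 22.9/8.7 = 2.632.

MAP = 2.140, posterior mean = 2.632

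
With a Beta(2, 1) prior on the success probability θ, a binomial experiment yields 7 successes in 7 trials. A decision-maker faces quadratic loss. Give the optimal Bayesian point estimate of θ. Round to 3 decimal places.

0.900

Posterior: Beta(2+7, 1+0) = Beta(9, 1).
Since β = 1 ≤ 1 and α > 1, the Beta density is monotone increasing on [0,1]; the mode is at 1.
Mean = 9/(9+1) = 0.900.
Quadratic loss ⇒ the optimal estimator is the posterior mean.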